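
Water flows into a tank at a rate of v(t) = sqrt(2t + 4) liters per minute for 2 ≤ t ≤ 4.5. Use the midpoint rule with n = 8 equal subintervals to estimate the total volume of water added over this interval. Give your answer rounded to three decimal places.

Δt = (4.5 − 2)/8 = 0.3125.
Midpoints: 2.15625, 2.46875, 2.78125, 3.09375, 3.40625, 3.71875, 4.03125, 4.34375.
v(2.15625) ≈ 2.883, v(2.46875) ≈ 2.990, v(2.78125) ≈ 3.092, v(3.09375) ≈ 3.192, v(3.40625) ≈ 3.288, v(3.71875) ≈ 3.382, v(4.03125) ≈ 3.473, v(4.34375) ≈ 3.562.
Sum = Δt · [v(2.15625) + v(2.46875) + v(2.78125) + ...].
Sum ≈ 8.082.

8.082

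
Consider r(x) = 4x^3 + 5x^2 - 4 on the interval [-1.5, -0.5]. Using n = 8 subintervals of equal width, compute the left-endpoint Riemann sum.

-3.7890625

Δx = (-0.5 − (-1.5))/8 = 0.125.
Left endpoints: -1.5, -1.375, -1.25, -1.125, -1, -0.875, -0.75, -0.625.
r(-1.5) = -6.25, r(-1.375) = -4.9453125, r(-1.25) = -4, r(-1.125) = -3.3671875, r(-1) = -3, r(-0.875) = -2.8515625, r(-0.75) = -2.875, r(-0.625) = -3.0234375.
Sum = Δx · [r(-1.5) + r(-1.375) + r(-1.25) + ...].
Sum = -3.7890625.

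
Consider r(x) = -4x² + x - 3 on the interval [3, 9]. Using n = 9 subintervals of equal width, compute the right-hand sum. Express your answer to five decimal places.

-1013.77778

Δx = (9 − 3)/9 = 2/3.
Right endpoints: 11/3, 13/3, 5, 17/3, 19/3, 7, 23/3, 25/3, 9.
r(11/3) = -478/9, r(13/3) = -664/9, r(5) = -98, r(17/3) = -1132/9, r(19/3) = -1414/9, r(7) = -192, r(23/3) = -2074/9, r(25/3) = -2452/9, r(9) = -318.
Sum = Δx · [r(11/3) + r(13/3) + r(5) + ...].
Sum ≈ -1013.77778.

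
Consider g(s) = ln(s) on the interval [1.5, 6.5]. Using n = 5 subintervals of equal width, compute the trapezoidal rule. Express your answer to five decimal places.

6.51651

Δs = (6.5 − 1.5)/5 = 1.
g(1.5) ≈ 0.40547, g(2.5) ≈ 0.91629, g(3.5) ≈ 1.25276, g(4.5) ≈ 1.50408, g(5.5) ≈ 1.70475, g(6.5) ≈ 1.87180.
T_5 = (Δs/2)·[g(s_0) + 2g(s_1) + ... + 2g(s_{4}) + g(s_5)].
Sum ≈ 6.51651.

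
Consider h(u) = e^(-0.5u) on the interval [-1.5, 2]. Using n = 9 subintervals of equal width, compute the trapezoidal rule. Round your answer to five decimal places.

Δu = (2 − (-1.5))/9 = 7/18.
h(-1.5) ≈ 2.11700, h(-10/9) ≈ 1.74291, h(-13/18) ≈ 1.43492, h(-1/3) ≈ 1.18136, h(1/18) ≈ 0.97260, h(4/9) ≈ 0.80074, h(5/6) ≈ 0.65924, h(11/9) ≈ 0.54275, h(29/18) ≈ 0.44684, h(2) ≈ 0.36788.
T_9 = (Δu/2)·[h(u_0) + 2h(u_1) + ... + 2h(u_{8}) + h(u_9)].
Sum ≈ 3.50926.

3.50926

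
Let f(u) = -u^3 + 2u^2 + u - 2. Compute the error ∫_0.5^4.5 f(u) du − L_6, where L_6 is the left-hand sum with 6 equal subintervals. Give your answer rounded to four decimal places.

Exact integral: ∫_0.5^4.5 f(u) du ≈ -39.833333.
L_6 ≈ -25.796296.
Error ≈ -39.833333 − (-25.796296) ≈ -14.0370.

-14.0370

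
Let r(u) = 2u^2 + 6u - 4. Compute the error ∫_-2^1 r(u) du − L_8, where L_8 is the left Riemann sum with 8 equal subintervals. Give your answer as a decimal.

Exact integral: ∫_-2^1 r(u) du = -15.
L_8 = -17.109375.
Error = -15 − (-17.109375) = 2.109375.

2.109375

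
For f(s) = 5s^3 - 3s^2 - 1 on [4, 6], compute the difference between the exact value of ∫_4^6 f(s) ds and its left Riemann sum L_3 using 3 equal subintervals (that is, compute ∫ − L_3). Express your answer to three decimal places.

Exact integral: ∫_4^6 f(s) ds = 1146.
L_3 ≈ 923.33333.
Error ≈ 1146 − 923.33333 ≈ 222.667.

222.667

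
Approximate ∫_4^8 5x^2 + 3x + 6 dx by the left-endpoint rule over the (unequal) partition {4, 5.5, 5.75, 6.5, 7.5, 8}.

Subinterval widths: 1.5, 0.25, 0.75, 1, 0.5.
Left endpoints: 4, 5.5, 5.75, 6.5, 7.5.
f(4) = 98, f(5.5) = 173.75, f(5.75) = 188.5625, f(6.5) = 236.75, f(7.5) = 309.75.
Sum = Σ Δx_i · f(x_i).
Sum = 723.484375.

723.484375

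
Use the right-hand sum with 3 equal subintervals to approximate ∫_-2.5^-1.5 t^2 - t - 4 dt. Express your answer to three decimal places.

1.269

Δt = (-1.5 − (-2.5))/3 = 1/3.
Right endpoints: -13/6, -11/6, -1.5.
f(-13/6) = 103/36, f(-11/6) = 43/36, f(-1.5) = -0.25.
Sum = Δt · [f(-13/6) + f(-11/6) + f(-1.5)].
Sum ≈ 1.269.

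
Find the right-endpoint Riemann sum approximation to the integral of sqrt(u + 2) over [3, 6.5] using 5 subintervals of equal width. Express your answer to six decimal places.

Δu = (6.5 − 3)/5 = 0.7.
Right endpoints: 3.7, 4.4, 5.1, 5.8, 6.5.
f(3.7) ≈ 2.387467, f(4.4) ≈ 2.529822, f(5.1) ≈ 2.664583, f(5.8) ≈ 2.792848, f(6.5) ≈ 2.915476.
Sum = Δu · [f(3.7) + f(4.4) + f(5.1) + f(5.8) + f(6.5)].
Sum ≈ 9.303137.

9.303137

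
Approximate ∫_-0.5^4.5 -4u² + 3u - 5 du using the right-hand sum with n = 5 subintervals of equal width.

Δu = (4.5 − (-0.5))/5 = 1.
Right endpoints: 0.5, 1.5, 2.5, 3.5, 4.5.
f(0.5) = -4.5, f(1.5) = -9.5, f(2.5) = -22.5, f(3.5) = -43.5, f(4.5) = -72.5.
Sum = Δu · [f(0.5) + f(1.5) + f(2.5) + f(3.5) + f(4.5)].
Sum = -152.5.

-152.5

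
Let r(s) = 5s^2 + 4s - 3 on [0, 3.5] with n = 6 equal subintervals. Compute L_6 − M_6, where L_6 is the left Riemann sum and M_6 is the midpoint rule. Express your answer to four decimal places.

L_6 ≈ 64.502894.
M_6 ≈ 84.962095.
L_6 − M_6 ≈ -20.4592.

-20.4592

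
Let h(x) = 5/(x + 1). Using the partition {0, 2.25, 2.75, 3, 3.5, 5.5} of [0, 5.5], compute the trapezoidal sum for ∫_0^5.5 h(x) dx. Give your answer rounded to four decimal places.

Subinterval widths: 2.25, 0.5, 0.25, 0.5, 2.
h(0) = 5, h(2.25) = 20/13, h(2.75) = 4/3, h(3) = 1.25, h(3.5) = 10/9, h(5.5) = 10/13.
On each subinterval the trapezoid contributes (Δx_i/2)·[h(x_{i-1}) + h(x_i)].
Sum ≈ 10.8673.

10.8673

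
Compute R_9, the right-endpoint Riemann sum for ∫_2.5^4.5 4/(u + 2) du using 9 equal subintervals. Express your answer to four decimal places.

1.4409

Δu = (4.5 − 2.5)/9 = 2/9.
Right endpoints: 49/18, 53/18, 19/6, 61/18, 65/18, 23/6, 73/18, 77/18, 4.5.
f(49/18) = 72/85, f(53/18) = 72/89, f(19/6) = 24/31, f(61/18) = 72/97, f(65/18) = 72/101, f(23/6) = 24/35, f(73/18) = 72/109, f(77/18) = 72/113, f(4.5) = 8/13.
Sum = Δu · [f(49/18) + f(53/18) + f(19/6) + ...].
Sum ≈ 1.4409.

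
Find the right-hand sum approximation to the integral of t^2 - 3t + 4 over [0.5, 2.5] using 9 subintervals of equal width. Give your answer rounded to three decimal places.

4.183

Δt = (2.5 − 0.5)/9 = 2/9.
Right endpoints: 13/18, 17/18, 7/6, 25/18, 29/18, 11/6, 37/18, 41/18, 2.5.
f(13/18) = 763/324, f(17/18) = 667/324, f(7/6) = 67/36, f(25/18) = 571/324, f(29/18) = 571/324, f(11/6) = 67/36, f(37/18) = 667/324, f(41/18) = 763/324, f(2.5) = 2.75.
Sum = Δt · [f(13/18) + f(17/18) + f(7/6) + ...].
Sum ≈ 4.183.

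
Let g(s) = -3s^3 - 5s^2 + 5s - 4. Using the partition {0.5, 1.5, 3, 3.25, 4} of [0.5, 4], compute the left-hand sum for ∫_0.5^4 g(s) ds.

Subinterval widths: 1, 1.5, 0.25, 0.75.
Left endpoints: 0.5, 1.5, 3, 3.25.
g(0.5) = -3.125, g(1.5) = -17.875, g(3) = -115, g(3.25) = -143.546875.
Sum = Σ Δs_i · g(s_i).
Sum = -166.34765625.

-166.34765625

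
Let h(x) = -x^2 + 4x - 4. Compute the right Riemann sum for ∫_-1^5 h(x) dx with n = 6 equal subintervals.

Δx = (5 − (-1))/6 = 1.
Right endpoints: 0, 1, 2, 3, 4, 5.
h(0) = -4, h(1) = -1, h(2) = 0, h(3) = -1, h(4) = -4, h(5) = -9.
Sum = Δx · [h(0) + h(1) + h(2) + ...].
Sum = -19.

-19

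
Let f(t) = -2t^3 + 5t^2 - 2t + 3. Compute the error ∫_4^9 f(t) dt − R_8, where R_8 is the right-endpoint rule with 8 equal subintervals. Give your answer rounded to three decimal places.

Exact integral: ∫_4^9 f(t) dt ≈ -2094.16667.
R_8 = -2422.421875.
Error ≈ -2094.16667 − (-2422.421875) ≈ 328.255.

328.255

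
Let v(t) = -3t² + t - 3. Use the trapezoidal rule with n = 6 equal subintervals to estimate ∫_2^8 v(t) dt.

-495

Δt = (8 − 2)/6 = 1.
v(2) = -13, v(3) = -27, v(4) = -47, v(5) = -73, v(6) = -105, v(7) = -143, v(8) = -187.
T_6 = (Δt/2)·[v(t_0) + 2v(t_1) + ... + 2v(t_{5}) + v(t_6)].
Sum = -495.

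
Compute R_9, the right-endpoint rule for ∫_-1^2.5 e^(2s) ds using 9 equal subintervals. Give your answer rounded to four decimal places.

Δs = (2.5 − (-1))/9 = 7/18.
Right endpoints: -11/18, -2/9, 1/6, 5/9, 17/18, 4/3, 31/18, 19/9, 2.5.
f(-11/18) ≈ 0.2946, f(-2/9) ≈ 0.6412, f(1/6) ≈ 1.3956, f(5/9) ≈ 3.0377, f(17/18) ≈ 6.6120, f(4/3) ≈ 14.3919, f(31/18) ≈ 31.3259, f(19/9) ≈ 68.1848, f(2.5) ≈ 148.4132.
Sum = Δs · [f(-11/18) + f(-2/9) + f(1/6) + ...].
Sum ≈ 106.6710.

106.6710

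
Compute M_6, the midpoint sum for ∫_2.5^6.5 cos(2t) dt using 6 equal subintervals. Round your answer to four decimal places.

0.7434

Δt = (6.5 − 2.5)/6 = 2/3.
Midpoints: 17/6, 3.5, 25/6, 29/6, 5.5, 37/6.
f(17/6) ≈ 0.8159, f(3.5) ≈ 0.7539, f(25/6) ≈ -0.4612, f(29/6) ≈ -0.9709, f(5.5) ≈ 0.0044, f(37/6) ≈ 0.9730.
Sum = Δt · [f(17/6) + f(3.5) + f(25/6) + ...].
Sum ≈ 0.7434.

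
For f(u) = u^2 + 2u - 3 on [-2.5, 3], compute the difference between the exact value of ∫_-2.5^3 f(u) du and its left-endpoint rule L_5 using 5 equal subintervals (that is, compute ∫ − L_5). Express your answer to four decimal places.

Exact integral: ∫_-2.5^3 f(u) du ≈ 0.458333.
L_5 = -5.995.
Error ≈ 0.458333 − (-5.995) ≈ 6.4533.

6.4533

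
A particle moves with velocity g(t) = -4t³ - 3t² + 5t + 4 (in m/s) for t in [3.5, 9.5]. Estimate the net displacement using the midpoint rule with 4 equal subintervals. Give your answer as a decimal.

Δt = (9.5 − 3.5)/4 = 1.5.
Midpoints: 4.25, 5.75, 7.25, 8.75.
g(4.25) = -336, g(5.75) = -826.875, g(7.25) = -1641.75, g(8.75) = -2861.625.
Sum = Δt · [g(4.25) + g(5.75) + g(7.25) + g(8.75)].
Sum = -8499.375.

-8499.375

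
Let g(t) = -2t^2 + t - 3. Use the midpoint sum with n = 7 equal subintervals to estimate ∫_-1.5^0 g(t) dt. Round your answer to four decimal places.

-7.8635

Δt = (0 − (-1.5))/7 = 3/14.
Midpoints: -39/28, -33/28, -27/28, -0.75, -15/28, -9/28, -3/28.
g(-39/28) = -3243/392, g(-33/28) = -2727/392, g(-27/28) = -2283/392, g(-0.75) = -4.875, g(-15/28) = -1611/392, g(-9/28) = -1383/392, g(-3/28) = -1227/392.
Sum = Δt · [g(-39/28) + g(-33/28) + g(-27/28) + ...].
Sum ≈ -7.8635.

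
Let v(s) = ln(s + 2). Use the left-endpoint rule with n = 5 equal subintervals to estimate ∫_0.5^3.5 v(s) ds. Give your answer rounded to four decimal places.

Δs = (3.5 − 0.5)/5 = 0.6.
Left endpoints: 0.5, 1.1, 1.7, 2.3, 2.9.
v(0.5) ≈ 0.9163, v(1.1) ≈ 1.1314, v(1.7) ≈ 1.3083, v(2.3) ≈ 1.4586, v(2.9) ≈ 1.5892.
Sum = Δs · [v(0.5) + v(1.1) + v(1.7) + v(2.3) + v(2.9)].
Sum ≈ 3.8423.

3.8423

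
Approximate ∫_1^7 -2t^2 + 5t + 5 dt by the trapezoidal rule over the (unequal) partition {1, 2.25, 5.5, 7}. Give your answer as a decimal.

Subinterval widths: 1.25, 3.25, 1.5.
f(1) = 8, f(2.25) = 6.125, f(5.5) = -28, f(7) = -58.
On each subinterval the trapezoid contributes (Δt_i/2)·[f(t_{i-1}) + f(t_i)].
Sum = -91.21875.

-91.21875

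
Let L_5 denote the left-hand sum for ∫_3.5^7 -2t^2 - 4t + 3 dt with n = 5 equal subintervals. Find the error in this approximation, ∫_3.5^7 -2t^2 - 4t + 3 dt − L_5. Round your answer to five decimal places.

Exact integral: ∫_3.5^7 f(t) dt ≈ -263.0833333.
L_5 = -233.03.
Error ≈ -263.0833333 − (-233.03) ≈ -30.05333.

-30.05333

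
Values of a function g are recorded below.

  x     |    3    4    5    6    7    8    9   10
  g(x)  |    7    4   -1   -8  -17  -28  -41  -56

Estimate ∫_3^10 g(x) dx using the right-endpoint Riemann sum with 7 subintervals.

Δx = 1.
Sum = 1·[4 + (-1) + (-8) + (-17) + (-28) + (-41) + (-56)] = -147.

-147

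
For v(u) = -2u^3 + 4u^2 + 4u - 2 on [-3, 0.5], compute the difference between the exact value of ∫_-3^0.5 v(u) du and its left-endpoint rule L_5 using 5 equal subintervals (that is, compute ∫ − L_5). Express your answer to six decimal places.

Exact integral: ∫_-3^0.5 v(u) du ≈ 52.13541667.
L_5 = 81.76.
Error ≈ 52.13541667 − 81.76 ≈ -29.624583.

-29.624583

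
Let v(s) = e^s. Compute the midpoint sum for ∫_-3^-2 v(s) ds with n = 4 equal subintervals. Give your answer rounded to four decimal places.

0.0853

Δs = (-2 − (-3))/4 = 0.25.
Midpoints: -2.875, -2.625, -2.375, -2.125.
v(-2.875) ≈ 0.0564, v(-2.625) ≈ 0.0724, v(-2.375) ≈ 0.0930, v(-2.125) ≈ 0.1194.
Sum = Δs · [v(-2.875) + v(-2.625) + v(-2.375) + v(-2.125)].
Sum ≈ 0.0853.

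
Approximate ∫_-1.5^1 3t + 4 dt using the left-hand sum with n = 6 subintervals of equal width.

Δt = (1 − (-1.5))/6 = 5/12.
Left endpoints: -1.5, -13/12, -2/3, -0.25, 1/6, 7/12.
f(-1.5) = -0.5, f(-13/12) = 0.75, f(-2/3) = 2, f(-0.25) = 3.25, f(1/6) = 4.5, f(7/12) = 5.75.
Sum = Δt · [f(-1.5) + f(-13/12) + f(-2/3) + ...].
Sum = 6.5625.

6.5625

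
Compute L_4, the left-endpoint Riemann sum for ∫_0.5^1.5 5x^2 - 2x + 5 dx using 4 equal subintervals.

Δx = (1.5 − 0.5)/4 = 0.25.
Left endpoints: 0.5, 0.75, 1, 1.25.
f(0.5) = 5.25, f(0.75) = 6.3125, f(1) = 8, f(1.25) = 10.3125.
Sum = Δx · [f(0.5) + f(0.75) + f(1) + f(1.25)].
Sum = 7.46875.

7.46875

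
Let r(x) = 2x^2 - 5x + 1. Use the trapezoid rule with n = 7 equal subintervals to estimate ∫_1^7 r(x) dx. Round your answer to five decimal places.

Δx = (7 − 1)/7 = 6/7.
r(1) = -2, r(13/7) = -68/49, r(19/7) = 106/49, r(25/7) = 424/49, r(31/7) = 886/49, r(37/7) = 1492/49, r(43/7) = 2242/49, r(7) = 64.
T_7 = (Δx/2)·[r(x_0) + 2r(x_1) + ... + 2r(x_{6}) + r(x_7)].
Sum ≈ 115.46939.

115.46939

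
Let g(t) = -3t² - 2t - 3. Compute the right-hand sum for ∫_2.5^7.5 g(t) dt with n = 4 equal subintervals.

Δt = (7.5 − 2.5)/4 = 1.25.
Right endpoints: 3.75, 5, 6.25, 7.5.
g(3.75) = -52.6875, g(5) = -88, g(6.25) = -132.6875, g(7.5) = -186.75.
Sum = Δt · [g(3.75) + g(5) + g(6.25) + g(7.5)].
Sum = -575.15625.

-575.15625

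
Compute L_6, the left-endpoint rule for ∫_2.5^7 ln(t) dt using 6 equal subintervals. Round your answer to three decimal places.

Δt = (7 − 2.5)/6 = 0.75.
Left endpoints: 2.5, 3.25, 4, 4.75, 5.5, 6.25.
f(2.5) ≈ 0.916, f(3.25) ≈ 1.179, f(4) ≈ 1.386, f(4.75) ≈ 1.558, f(5.5) ≈ 1.705, f(6.25) ≈ 1.833.
Sum = Δt · [f(2.5) + f(3.25) + f(4) + ...].
Sum ≈ 6.433.

6.433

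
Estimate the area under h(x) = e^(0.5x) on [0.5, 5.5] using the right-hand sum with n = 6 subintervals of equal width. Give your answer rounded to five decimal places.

Δx = (5.5 − 0.5)/6 = 5/6.
Right endpoints: 4/3, 13/6, 3, 23/6, 14/3, 5.5.
h(4/3) ≈ 1.94773, h(13/6) ≈ 2.95451, h(3) ≈ 4.48169, h(23/6) ≈ 6.79826, h(14/3) ≈ 10.31226, h(5.5) ≈ 15.64263.
Sum = Δx · [h(4/3) + h(13/6) + h(3) + ...].
Sum ≈ 35.11424.

35.11424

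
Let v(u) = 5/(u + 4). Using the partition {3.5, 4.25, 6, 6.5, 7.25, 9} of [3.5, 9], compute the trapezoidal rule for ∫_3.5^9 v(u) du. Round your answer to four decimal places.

Subinterval widths: 0.75, 1.75, 0.5, 0.75, 1.75.
v(3.5) = 2/3, v(4.25) = 20/33, v(6) = 0.5, v(6.5) = 10/21, v(7.25) = 4/9, v(9) = 5/13.
On each subinterval the trapezoid contributes (Δu_i/2)·[v(u_{i-1}) + v(u_i)].
Sum ≈ 2.7598.

2.7598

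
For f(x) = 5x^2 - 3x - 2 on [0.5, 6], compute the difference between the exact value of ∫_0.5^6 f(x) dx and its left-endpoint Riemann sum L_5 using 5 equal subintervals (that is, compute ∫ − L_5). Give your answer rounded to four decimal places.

Exact integral: ∫_0.5^6 f(x) dx ≈ 295.166667.
L_5 = 211.475.
Error ≈ 295.166667 − 211.475 ≈ 83.6917.

83.6917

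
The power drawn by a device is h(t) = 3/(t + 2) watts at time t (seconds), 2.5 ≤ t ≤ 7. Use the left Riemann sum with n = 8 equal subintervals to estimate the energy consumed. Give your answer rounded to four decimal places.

Δt = (7 − 2.5)/8 = 0.5625.
Left endpoints: 2.5, 3.0625, 3.625, 4.1875, 4.75, 5.3125, 5.875, 6.4375.
h(2.5) = 2/3, h(3.0625) = 16/27, h(3.625) = 8/15, h(4.1875) = 16/33, h(4.75) = 4/9, h(5.3125) = 16/39, h(5.875) = 8/21, h(6.4375) = 16/45.
Sum = Δt · [h(2.5) + h(3.0625) + h(3.625) + ...].
Sum ≈ 2.1761.

2.1761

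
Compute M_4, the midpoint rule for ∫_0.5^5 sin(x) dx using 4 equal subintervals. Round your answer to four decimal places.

Δx = (5 − 0.5)/4 = 1.125.
Midpoints: 1.0625, 2.1875, 3.3125, 4.4375.
f(1.0625) ≈ 0.8736, f(2.1875) ≈ 0.8158, f(3.3125) ≈ -0.1701, f(4.4375) ≈ -0.9625.
Sum = Δx · [f(1.0625) + f(2.1875) + f(3.3125) + f(4.4375)].
Sum ≈ 0.6264.

0.6264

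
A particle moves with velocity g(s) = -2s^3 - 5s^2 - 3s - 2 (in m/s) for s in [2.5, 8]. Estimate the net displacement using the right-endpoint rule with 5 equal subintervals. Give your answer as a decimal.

Δs = (8 − 2.5)/5 = 1.1.
Right endpoints: 3.6, 4.7, 5.8, 6.9, 8.
g(3.6) = -170.912, g(4.7) = -334.196, g(5.8) = -577.824, g(6.9) = -917.768, g(8) = -1370.
Sum = Δs · [g(3.6) + g(4.7) + g(5.8) + g(6.9) + g(8)].
Sum = -3707.77.

-3707.77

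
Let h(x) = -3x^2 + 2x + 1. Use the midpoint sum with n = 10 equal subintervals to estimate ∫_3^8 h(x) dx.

-424.6875

Δx = (8 − 3)/10 = 0.5.
Midpoints: 3.25, 3.75, 4.25, 4.75, 5.25, 5.75, 6.25, 6.75, 7.25, 7.75.
h(3.25) = -24.1875, h(3.75) = -33.6875, h(4.25) = -44.6875, h(4.75) = -57.1875, h(5.25) = -71.1875, h(5.75) = -86.6875, h(6.25) = -103.6875, h(6.75) = -122.1875, h(7.25) = -142.1875, h(7.75) = -163.6875.
Sum = Δx · [h(3.25) + h(3.75) + h(4.25) + ...].
Sum = -424.6875.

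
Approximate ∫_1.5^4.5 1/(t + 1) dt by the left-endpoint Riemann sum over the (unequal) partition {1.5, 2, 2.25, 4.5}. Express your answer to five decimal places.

Subinterval widths: 0.5, 0.25, 2.25.
Left endpoints: 1.5, 2, 2.25.
f(1.5) = 0.4, f(2) = 1/3, f(2.25) = 4/13.
Sum = Σ Δt_i · f(t_i).
Sum ≈ 0.97564.

0.97564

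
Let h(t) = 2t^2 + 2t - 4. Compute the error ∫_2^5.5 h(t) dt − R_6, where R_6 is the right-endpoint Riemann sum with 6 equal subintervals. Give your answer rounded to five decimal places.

-17.75116

Exact integral: ∫_2^5.5 h(t) dt ≈ 117.8333333.
R_6 ≈ 135.5844907.
Error ≈ 117.8333333 − 135.5844907 ≈ -17.75116.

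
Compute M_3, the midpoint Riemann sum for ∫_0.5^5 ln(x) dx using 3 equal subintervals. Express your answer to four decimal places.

Δx = (5 − 0.5)/3 = 1.5.
Midpoints: 1.25, 2.75, 4.25.
f(1.25) ≈ 0.2231, f(2.75) ≈ 1.0116, f(4.25) ≈ 1.4469.
Sum = Δx · [f(1.25) + f(2.75) + f(4.25)].
Sum ≈ 4.0225.

4.0225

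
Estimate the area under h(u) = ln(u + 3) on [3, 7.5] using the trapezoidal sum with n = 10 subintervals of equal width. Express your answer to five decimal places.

9.43768

Δu = (7.5 − 3)/10 = 0.45.
h(3) ≈ 1.79176, h(3.45) ≈ 1.86408, h(3.9) ≈ 1.93152, h(4.35) ≈ 1.99470, h(4.8) ≈ 2.05412, h(5.25) ≈ 2.11021, h(5.7) ≈ 2.16332, h(6.15) ≈ 2.21375, h(6.6) ≈ 2.26176, h(7.05) ≈ 2.30757, h(7.5) ≈ 2.35138.
T_10 = (Δu/2)·[h(u_0) + 2h(u_1) + ... + 2h(u_{9}) + h(u_10)].
Sum ≈ 9.43768.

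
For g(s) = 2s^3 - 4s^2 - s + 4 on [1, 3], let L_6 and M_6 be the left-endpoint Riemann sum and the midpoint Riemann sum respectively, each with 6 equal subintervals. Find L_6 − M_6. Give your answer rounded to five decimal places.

-2.55556

L_6 ≈ 6.6296296.
M_6 ≈ 9.1851852.
L_6 − M_6 ≈ -2.55556.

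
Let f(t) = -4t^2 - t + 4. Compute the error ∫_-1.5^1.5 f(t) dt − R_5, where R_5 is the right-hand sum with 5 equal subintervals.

Exact integral: ∫_-1.5^1.5 f(t) dt = 3.
R_5 = 1.38.
Error = 3 − 1.38 = 1.62.

1.62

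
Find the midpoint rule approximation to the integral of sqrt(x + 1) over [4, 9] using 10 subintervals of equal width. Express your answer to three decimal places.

13.629

Δx = (9 − 4)/10 = 0.5.
Midpoints: 4.25, 4.75, 5.25, 5.75, 6.25, 6.75, 7.25, 7.75, 8.25, 8.75.
f(4.25) ≈ 2.291, f(4.75) ≈ 2.398, f(5.25) ≈ 2.500, f(5.75) ≈ 2.598, f(6.25) ≈ 2.693, f(6.75) ≈ 2.784, f(7.25) ≈ 2.872, f(7.75) ≈ 2.958, f(8.25) ≈ 3.041, f(8.75) ≈ 3.122.
Sum = Δx · [f(4.25) + f(4.75) + f(5.25) + ...].
Sum ≈ 13.629.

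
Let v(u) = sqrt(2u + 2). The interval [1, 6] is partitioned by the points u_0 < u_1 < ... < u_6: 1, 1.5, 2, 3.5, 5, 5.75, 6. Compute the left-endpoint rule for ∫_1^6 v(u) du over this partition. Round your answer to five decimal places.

Subinterval widths: 0.5, 0.5, 1.5, 1.5, 0.75, 0.25.
Left endpoints: 1, 1.5, 2, 3.5, 5, 5.75.
v(1) ≈ 2.00000, v(1.5) ≈ 2.23607, v(2) ≈ 2.44949, v(3.5) ≈ 3.00000, v(5) ≈ 3.46410, v(5.75) ≈ 3.67423.
Sum = Σ Δu_i · v(u_i).
Sum ≈ 13.80890.

13.80890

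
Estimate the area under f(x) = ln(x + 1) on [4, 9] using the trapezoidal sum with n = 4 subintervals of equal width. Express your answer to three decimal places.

9.966

Δx = (9 − 4)/4 = 1.25.
f(4) ≈ 1.609, f(5.25) ≈ 1.833, f(6.5) ≈ 2.015, f(7.75) ≈ 2.169, f(9) ≈ 2.303.
T_4 = (Δx/2)·[f(x_0) + 2f(x_1) + 2f(x_2) + 2f(x_3) + f(x_4)].
Sum ≈ 9.966.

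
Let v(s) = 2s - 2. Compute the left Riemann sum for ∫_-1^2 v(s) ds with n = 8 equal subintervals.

-4.125

Δs = (2 − (-1))/8 = 0.375.
Left endpoints: -1, -0.625, -0.25, 0.125, 0.5, 0.875, 1.25, 1.625.
v(-1) = -4, v(-0.625) = -3.25, v(-0.25) = -2.5, v(0.125) = -1.75, v(0.5) = -1, v(0.875) = -0.25, v(1.25) = 0.5, v(1.625) = 1.25.
Sum = Δs · [v(-1) + v(-0.625) + v(-0.25) + ...].
Sum = -4.125.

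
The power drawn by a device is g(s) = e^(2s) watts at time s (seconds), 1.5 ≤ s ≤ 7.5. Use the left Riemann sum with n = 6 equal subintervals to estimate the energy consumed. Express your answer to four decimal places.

Δs = (7.5 − 1.5)/6 = 1.
Left endpoints: 1.5, 2.5, 3.5, 4.5, 5.5, 6.5.
g(1.5) ≈ 20.0855, g(2.5) ≈ 148.4132, g(3.5) ≈ 1096.6332, g(4.5) ≈ 8103.0839, g(5.5) ≈ 59874.1417, g(6.5) ≈ 442413.3920.
Sum = Δs · [g(1.5) + g(2.5) + g(3.5) + ...].
Sum ≈ 511655.7495.

511655.7495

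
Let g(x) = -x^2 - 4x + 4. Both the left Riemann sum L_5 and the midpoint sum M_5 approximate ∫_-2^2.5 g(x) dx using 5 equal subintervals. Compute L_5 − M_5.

8.20125

L_5 = 14.13.
M_5 = 5.92875.
L_5 − M_5 = 8.20125.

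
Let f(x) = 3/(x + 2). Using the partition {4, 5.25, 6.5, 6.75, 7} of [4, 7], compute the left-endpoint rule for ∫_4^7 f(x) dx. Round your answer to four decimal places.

1.3162

Subinterval widths: 1.25, 1.25, 0.25, 0.25.
Left endpoints: 4, 5.25, 6.5, 6.75.
f(4) = 0.5, f(5.25) = 12/29, f(6.5) = 6/17, f(6.75) = 12/35.
Sum = Σ Δx_i · f(x_i).
Sum ≈ 1.3162.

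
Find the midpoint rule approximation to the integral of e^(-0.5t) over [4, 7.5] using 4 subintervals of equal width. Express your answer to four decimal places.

0.2219

Δt = (7.5 − 4)/4 = 0.875.
Midpoints: 4.4375, 5.3125, 6.1875, 7.0625.
f(4.4375) ≈ 0.1087, f(5.3125) ≈ 0.0702, f(6.1875) ≈ 0.0453, f(7.0625) ≈ 0.0293.
Sum = Δt · [f(4.4375) + f(5.3125) + f(6.1875) + f(7.0625)].
Sum ≈ 0.2219.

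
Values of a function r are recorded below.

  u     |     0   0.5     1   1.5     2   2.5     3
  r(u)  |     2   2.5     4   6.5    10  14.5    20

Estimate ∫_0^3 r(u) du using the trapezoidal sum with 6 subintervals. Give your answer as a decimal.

Δu = 0.5.
T_6 = (0.5/2)·[2 + 2·2.5 + 2·4 + 2·6.5 + 2·10 + 2·14.5 + 20] = 24.25.

24.25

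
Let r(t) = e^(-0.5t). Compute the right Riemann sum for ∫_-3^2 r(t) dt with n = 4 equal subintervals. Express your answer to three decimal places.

5.923

Δt = (2 − (-3))/4 = 1.25.
Right endpoints: -1.75, -0.5, 0.75, 2.
r(-1.75) ≈ 2.399, r(-0.5) ≈ 1.284, r(0.75) ≈ 0.687, r(2) ≈ 0.368.
Sum = Δt · [r(-1.75) + r(-0.5) + r(0.75) + r(2)].
Sum ≈ 5.923.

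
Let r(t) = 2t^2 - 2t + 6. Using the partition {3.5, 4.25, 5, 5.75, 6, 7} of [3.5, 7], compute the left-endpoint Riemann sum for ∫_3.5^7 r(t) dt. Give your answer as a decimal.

158.5

Subinterval widths: 0.75, 0.75, 0.75, 0.25, 1.
Left endpoints: 3.5, 4.25, 5, 5.75, 6.
r(3.5) = 23.5, r(4.25) = 33.625, r(5) = 46, r(5.75) = 60.625, r(6) = 66.
Sum = Σ Δt_i · r(t_i).
Sum = 158.5.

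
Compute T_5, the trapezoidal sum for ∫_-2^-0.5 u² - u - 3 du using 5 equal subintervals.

0.0225

Δu = (-0.5 − (-2))/5 = 0.3.
f(-2) = 3, f(-1.7) = 1.59, f(-1.4) = 0.36, f(-1.1) = -0.69, f(-0.8) = -1.56, f(-0.5) = -2.25.
T_5 = (Δu/2)·[f(u_0) + 2f(u_1) + ... + 2f(u_{4}) + f(u_5)].
Sum = 0.0225.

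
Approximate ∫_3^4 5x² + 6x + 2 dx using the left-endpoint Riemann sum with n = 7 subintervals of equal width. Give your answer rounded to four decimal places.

81.7551

Δx = (4 − 3)/7 = 1/7.
Left endpoints: 3, 22/7, 23/7, 24/7, 25/7, 26/7, 27/7.
f(3) = 65, f(22/7) = 3442/49, f(23/7) = 3709/49, f(24/7) = 3986/49, f(25/7) = 4273/49, f(26/7) = 4570/49, f(27/7) = 4877/49.
Sum = Δx · [f(3) + f(22/7) + f(23/7) + ...].
Sum ≈ 81.7551.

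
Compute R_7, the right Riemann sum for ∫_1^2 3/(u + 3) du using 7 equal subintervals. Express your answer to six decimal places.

Δu = (2 − 1)/7 = 1/7.
Right endpoints: 8/7, 9/7, 10/7, 11/7, 12/7, 13/7, 2.
f(8/7) = 21/29, f(9/7) = 0.7, f(10/7) = 21/31, f(11/7) = 0.65625, f(12/7) = 7/11, f(13/7) = 21/34, f(2) = 0.6.
Sum = Δu · [f(8/7) + f(9/7) + f(10/7) + ...].
Sum ≈ 0.658831.

0.658831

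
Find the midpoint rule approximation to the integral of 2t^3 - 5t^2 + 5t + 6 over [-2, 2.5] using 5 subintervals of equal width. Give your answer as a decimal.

5.844375

Δt = (2.5 − (-2))/5 = 0.9.
Midpoints: -1.55, -0.65, 0.25, 1.15, 2.05.
f(-1.55) = -21.21025, f(-0.65) = 0.08825, f(0.25) = 6.96875, f(1.15) = 8.17925, f(2.05) = 12.46775.
Sum = Δt · [f(-1.55) + f(-0.65) + f(0.25) + f(1.15) + f(2.05)].
Sum = 5.844375.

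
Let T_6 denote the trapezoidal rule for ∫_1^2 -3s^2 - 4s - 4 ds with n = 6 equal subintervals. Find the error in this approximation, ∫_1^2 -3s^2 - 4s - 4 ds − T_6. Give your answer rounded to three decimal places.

Exact integral: ∫_1^2 f(s) ds = -17.
T_6 ≈ -17.01389.
Error ≈ -17 − (-17.01389) ≈ 0.014.

0.014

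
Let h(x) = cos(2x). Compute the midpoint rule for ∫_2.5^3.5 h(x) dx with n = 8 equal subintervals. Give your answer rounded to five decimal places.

0.81006

Δx = (3.5 − 2.5)/8 = 0.125.
Midpoints: 2.5625, 2.6875, 2.8125, 2.9375, 3.0625, 3.1875, 3.3125, 3.4375.
h(2.5625) ≈ 0.40100, h(2.6875) ≈ 0.61518, h(2.8125) ≈ 0.79110, h(2.9375) ≈ 0.91784, h(3.0625) ≈ 0.98751, h(3.1875) ≈ 0.99579, h(3.3125) ≈ 0.94215, h(3.4375) ≈ 0.82993.
Sum = Δx · [h(2.5625) + h(2.6875) + h(2.8125) + ...].
Sum ≈ 0.81006.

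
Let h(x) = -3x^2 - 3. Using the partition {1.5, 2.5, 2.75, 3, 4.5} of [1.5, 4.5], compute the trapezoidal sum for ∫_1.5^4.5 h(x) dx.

Subinterval widths: 1, 0.25, 0.25, 1.5.
h(1.5) = -9.75, h(2.5) = -21.75, h(2.75) = -25.6875, h(3) = -30, h(4.5) = -63.75.
On each subinterval the trapezoid contributes (Δx_i/2)·[h(x_{i-1}) + h(x_i)].
Sum = -98.953125.

-98.953125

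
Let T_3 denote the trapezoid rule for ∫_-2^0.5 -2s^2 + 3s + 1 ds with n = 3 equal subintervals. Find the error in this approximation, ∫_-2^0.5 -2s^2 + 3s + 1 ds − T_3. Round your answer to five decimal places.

0.57870

Exact integral: ∫_-2^0.5 f(s) ds ≈ -8.5416667.
T_3 ≈ -9.1203704.
Error ≈ -8.5416667 − (-9.1203704) ≈ 0.57870.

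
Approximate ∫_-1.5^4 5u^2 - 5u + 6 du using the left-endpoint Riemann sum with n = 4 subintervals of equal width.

91.22265625

Δu = (4 − (-1.5))/4 = 1.375.
Left endpoints: -1.5, -0.125, 1.25, 2.625.
f(-1.5) = 24.75, f(-0.125) = 6.703125, f(1.25) = 7.5625, f(2.625) = 27.328125.
Sum = Δu · [f(-1.5) + f(-0.125) + f(1.25) + f(2.625)].
Sum = 91.22265625.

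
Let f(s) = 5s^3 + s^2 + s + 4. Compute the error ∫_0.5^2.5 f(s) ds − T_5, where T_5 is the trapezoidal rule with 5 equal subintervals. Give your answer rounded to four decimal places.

Exact integral: ∫_0.5^2.5 f(s) ds ≈ 64.916667.
T_5 = 66.17.
Error ≈ 64.916667 − 66.17 ≈ -1.2533.

-1.2533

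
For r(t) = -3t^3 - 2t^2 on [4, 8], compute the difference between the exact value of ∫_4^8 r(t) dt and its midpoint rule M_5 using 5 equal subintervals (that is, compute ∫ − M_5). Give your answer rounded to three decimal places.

-11.947

Exact integral: ∫_4^8 r(t) dt ≈ -3178.66667.
M_5 = -3166.72.
Error ≈ -3178.66667 − (-3166.72) ≈ -11.947.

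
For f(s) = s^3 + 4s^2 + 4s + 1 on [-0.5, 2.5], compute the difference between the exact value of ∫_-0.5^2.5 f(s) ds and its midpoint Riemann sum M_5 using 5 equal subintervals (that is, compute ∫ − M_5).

Exact integral: ∫_-0.5^2.5 f(s) ds = 45.75.
M_5 = 45.12.
Error = 45.75 − 45.12 = 0.63.

0.63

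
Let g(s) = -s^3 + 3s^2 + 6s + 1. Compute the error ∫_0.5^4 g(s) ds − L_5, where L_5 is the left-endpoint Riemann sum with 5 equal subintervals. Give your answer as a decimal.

Exact integral: ∫_0.5^4 g(s) ds = 50.640625.
L_5 = 48.0375.
Error = 50.640625 − 48.0375 = 2.603125.

2.603125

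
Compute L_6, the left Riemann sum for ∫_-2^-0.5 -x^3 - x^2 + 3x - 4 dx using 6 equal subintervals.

Δx = (-0.5 − (-2))/6 = 0.25.
Left endpoints: -2, -1.75, -1.5, -1.25, -1, -0.75.
f(-2) = -6, f(-1.75) = -6.953125, f(-1.5) = -7.375, f(-1.25) = -7.359375, f(-1) = -7, f(-0.75) = -6.390625.
Sum = Δx · [f(-2) + f(-1.75) + f(-1.5) + ...].
Sum = -10.26953125.

-10.26953125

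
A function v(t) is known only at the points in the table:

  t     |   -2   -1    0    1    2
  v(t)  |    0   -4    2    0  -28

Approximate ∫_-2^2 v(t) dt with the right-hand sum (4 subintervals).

-30

Δt = 1.
Sum = 1·[(-4) + 2 + 0 + (-28)] = -30.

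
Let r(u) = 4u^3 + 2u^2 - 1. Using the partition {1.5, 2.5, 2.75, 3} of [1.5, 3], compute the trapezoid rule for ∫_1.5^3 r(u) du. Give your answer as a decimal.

94.703125

Subinterval widths: 1, 0.25, 0.25.
r(1.5) = 17, r(2.5) = 74, r(2.75) = 97.3125, r(3) = 125.
On each subinterval the trapezoid contributes (Δu_i/2)·[r(u_{i-1}) + r(u_i)].
Sum = 94.703125.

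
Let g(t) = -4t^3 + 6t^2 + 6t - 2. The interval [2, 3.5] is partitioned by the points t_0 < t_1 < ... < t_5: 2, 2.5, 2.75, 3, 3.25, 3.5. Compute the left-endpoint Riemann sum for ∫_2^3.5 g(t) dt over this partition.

-31.4375

Subinterval widths: 0.5, 0.25, 0.25, 0.25, 0.25.
Left endpoints: 2, 2.5, 2.75, 3, 3.25.
g(2) = 2, g(2.5) = -12, g(2.75) = -23.3125, g(3) = -38, g(3.25) = -56.4375.
Sum = Σ Δt_i · g(t_i).
Sum = -31.4375.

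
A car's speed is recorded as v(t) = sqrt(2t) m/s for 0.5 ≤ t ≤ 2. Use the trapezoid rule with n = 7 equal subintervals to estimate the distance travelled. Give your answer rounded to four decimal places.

2.3314

Δt = (2 − 0.5)/7 = 3/14.
v(0.5) ≈ 1.0000, v(5/7) ≈ 1.1952, v(13/14) ≈ 1.3628, v(8/7) ≈ 1.5119, v(19/14) ≈ 1.6475, v(11/7) ≈ 1.7728, v(25/14) ≈ 1.8898, v(2) ≈ 2.0000.
T_7 = (Δt/2)·[v(t_0) + 2v(t_1) + ... + 2v(t_{6}) + v(t_7)].
Sum ≈ 2.3314.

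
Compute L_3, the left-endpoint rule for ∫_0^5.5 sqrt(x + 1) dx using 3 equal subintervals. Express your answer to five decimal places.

8.87975

Δx = (5.5 − 0)/3 = 11/6.
Left endpoints: 0, 11/6, 11/3.
f(0) ≈ 1.00000, f(11/6) ≈ 1.68325, f(11/3) ≈ 2.16025.
Sum = Δx · [f(0) + f(11/6) + f(11/3)].
Sum ≈ 8.87975.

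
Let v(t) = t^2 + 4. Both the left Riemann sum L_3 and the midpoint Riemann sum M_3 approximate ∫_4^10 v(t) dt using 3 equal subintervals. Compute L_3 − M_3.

-78

L_3 = 256.
M_3 = 334.
L_3 − M_3 = -78.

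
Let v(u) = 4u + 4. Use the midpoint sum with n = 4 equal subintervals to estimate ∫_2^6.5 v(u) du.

Δu = (6.5 − 2)/4 = 1.125.
Midpoints: 2.5625, 3.6875, 4.8125, 5.9375.
v(2.5625) = 14.25, v(3.6875) = 18.75, v(4.8125) = 23.25, v(5.9375) = 27.75.
Sum = Δu · [v(2.5625) + v(3.6875) + v(4.8125) + v(5.9375)].
Sum = 94.5.

94.5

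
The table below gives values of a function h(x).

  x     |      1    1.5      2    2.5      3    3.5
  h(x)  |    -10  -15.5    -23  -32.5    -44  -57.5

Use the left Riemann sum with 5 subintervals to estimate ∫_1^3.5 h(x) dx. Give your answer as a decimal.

-62.5

Δx = 0.5.
Sum = 0.5·[(-10) + (-15.5) + (-23) + (-32.5) + (-44)] = -62.5.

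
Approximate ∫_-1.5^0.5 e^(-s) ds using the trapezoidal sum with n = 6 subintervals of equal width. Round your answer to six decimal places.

Δs = (0.5 − (-1.5))/6 = 1/3.
f(-1.5) ≈ 4.481689, f(-7/6) ≈ 3.211271, f(-5/6) ≈ 2.300976, f(-0.5) ≈ 1.648721, f(-1/6) ≈ 1.181360, f(1/6) ≈ 0.846482, f(0.5) ≈ 0.606531.
T_6 = (Δs/2)·[f(s_0) + 2f(s_1) + ... + 2f(s_{5}) + f(s_6)].
Sum ≈ 3.910973.

3.910973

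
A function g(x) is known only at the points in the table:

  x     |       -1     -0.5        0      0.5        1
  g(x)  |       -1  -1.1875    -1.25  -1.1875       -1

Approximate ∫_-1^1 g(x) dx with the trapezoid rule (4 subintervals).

Δx = 0.5.
T_4 = (0.5/2)·[(-1) + 2·(-1.1875) + 2·(-1.25) + 2·(-1.1875) + (-1)] = -2.3125.

-2.3125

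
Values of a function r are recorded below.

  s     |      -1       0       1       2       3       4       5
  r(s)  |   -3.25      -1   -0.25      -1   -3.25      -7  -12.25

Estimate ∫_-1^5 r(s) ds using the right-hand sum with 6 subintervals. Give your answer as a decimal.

-24.75

Δs = 1.
Sum = 1·[(-1) + (-0.25) + (-1) + (-3.25) + (-7) + (-12.25)] = -24.75.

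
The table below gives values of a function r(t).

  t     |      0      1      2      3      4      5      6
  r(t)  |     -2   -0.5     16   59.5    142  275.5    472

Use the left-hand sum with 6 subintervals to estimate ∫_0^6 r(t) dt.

Δt = 1.
Sum = 1·[(-2) + (-0.5) + 16 + 59.5 + 142 + 275.5] = 490.5.

490.5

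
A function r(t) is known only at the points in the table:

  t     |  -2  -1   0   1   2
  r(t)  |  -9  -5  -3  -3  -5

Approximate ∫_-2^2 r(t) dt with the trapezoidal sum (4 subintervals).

-18

Δt = 1.
T_4 = (1/2)·[(-9) + 2·(-5) + 2·(-3) + 2·(-3) + (-5)] = -18.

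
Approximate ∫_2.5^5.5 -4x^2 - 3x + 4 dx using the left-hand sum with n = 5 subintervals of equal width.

Δx = (5.5 − 2.5)/5 = 0.6.
Left endpoints: 2.5, 3.1, 3.7, 4.3, 4.9.
f(2.5) = -28.5, f(3.1) = -43.74, f(3.7) = -61.86, f(4.3) = -82.86, f(4.9) = -106.74.
Sum = Δx · [f(2.5) + f(3.1) + f(3.7) + f(4.3) + f(4.9)].
Sum = -194.22.

-194.22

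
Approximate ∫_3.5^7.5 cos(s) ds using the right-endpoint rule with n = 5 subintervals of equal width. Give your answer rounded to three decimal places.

1.733

Δs = (7.5 − 3.5)/5 = 0.8.
Right endpoints: 4.3, 5.1, 5.9, 6.7, 7.5.
f(4.3) ≈ -0.401, f(5.1) ≈ 0.378, f(5.9) ≈ 0.927, f(6.7) ≈ 0.914, f(7.5) ≈ 0.347.
Sum = Δs · [f(4.3) + f(5.1) + f(5.9) + f(6.7) + f(7.5)].
Sum ≈ 1.733.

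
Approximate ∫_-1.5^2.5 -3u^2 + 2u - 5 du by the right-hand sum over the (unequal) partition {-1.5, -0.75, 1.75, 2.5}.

Subinterval widths: 0.75, 2.5, 0.75.
Right endpoints: -0.75, 1.75, 2.5.
f(-0.75) = -8.1875, f(1.75) = -10.6875, f(2.5) = -18.75.
Sum = Σ Δu_i · f(u_i).
Sum = -46.921875.

-46.921875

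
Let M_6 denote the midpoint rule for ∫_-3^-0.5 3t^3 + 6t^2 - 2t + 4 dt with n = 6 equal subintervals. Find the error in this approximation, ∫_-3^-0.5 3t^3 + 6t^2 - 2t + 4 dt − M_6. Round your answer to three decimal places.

Exact integral: ∫_-3^-0.5 f(t) dt = 11.796875.
M_6 ≈ 12.14952.
Error ≈ 11.796875 − 12.14952 ≈ -0.353.

-0.353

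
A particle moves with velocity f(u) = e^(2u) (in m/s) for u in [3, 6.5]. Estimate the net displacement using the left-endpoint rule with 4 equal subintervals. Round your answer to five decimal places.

Δu = (6.5 − 3)/4 = 0.875.
Left endpoints: 3, 3.875, 4.75, 5.625.
f(3) ≈ 403.42879, f(3.875) ≈ 2321.57241, f(4.75) ≈ 13359.72683, f(5.625) ≈ 76879.91976.
Sum = Δu · [f(3) + f(3.875) + f(4.75) + f(5.625)].
Sum ≈ 81344.06683.

81344.06683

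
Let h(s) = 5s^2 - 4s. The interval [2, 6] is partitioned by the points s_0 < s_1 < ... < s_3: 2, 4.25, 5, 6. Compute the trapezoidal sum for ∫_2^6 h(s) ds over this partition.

293.34375

Subinterval widths: 2.25, 0.75, 1.
h(2) = 12, h(4.25) = 73.3125, h(5) = 105, h(6) = 156.
On each subinterval the trapezoid contributes (Δs_i/2)·[h(s_{i-1}) + h(s_i)].
Sum = 293.34375.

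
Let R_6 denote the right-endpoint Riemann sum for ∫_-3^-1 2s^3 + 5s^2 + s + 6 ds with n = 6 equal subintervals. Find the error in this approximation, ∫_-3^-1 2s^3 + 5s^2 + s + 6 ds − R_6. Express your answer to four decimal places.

Exact integral: ∫_-3^-1 f(s) ds ≈ 11.333333.
R_6 ≈ 13.407407.
Error ≈ 11.333333 − 13.407407 ≈ -2.0741.

-2.0741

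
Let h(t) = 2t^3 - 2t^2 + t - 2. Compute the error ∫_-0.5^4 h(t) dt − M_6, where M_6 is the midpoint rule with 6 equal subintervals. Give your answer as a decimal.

1.79296875

Exact integral: ∫_-0.5^4 h(t) dt = 84.09375.
M_6 = 82.30078125.
Error = 84.09375 − 82.30078125 = 1.79296875.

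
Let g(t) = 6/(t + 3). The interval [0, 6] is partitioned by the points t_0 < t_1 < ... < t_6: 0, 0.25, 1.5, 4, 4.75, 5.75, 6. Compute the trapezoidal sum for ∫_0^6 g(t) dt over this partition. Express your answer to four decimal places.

6.7168

Subinterval widths: 0.25, 1.25, 2.5, 0.75, 1, 0.25.
g(0) = 2, g(0.25) = 24/13, g(1.5) = 4/3, g(4) = 6/7, g(4.75) = 24/31, g(5.75) = 24/35, g(6) = 2/3.
On each subinterval the trapezoid contributes (Δt_i/2)·[g(t_{i-1}) + g(t_i)].
Sum ≈ 6.7168.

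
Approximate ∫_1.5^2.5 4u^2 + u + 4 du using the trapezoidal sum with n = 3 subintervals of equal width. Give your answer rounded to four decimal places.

Δu = (2.5 − 1.5)/3 = 1/3.
f(1.5) = 14.5, f(11/6) = 347/18, f(13/6) = 449/18, f(2.5) = 31.5.
T_3 = (Δu/2)·[f(u_0) + 2f(u_1) + 2f(u_2) + f(u_3)].
Sum ≈ 22.4074.

22.4074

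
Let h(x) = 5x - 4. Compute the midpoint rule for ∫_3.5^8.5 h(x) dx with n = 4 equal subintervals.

130

Δx = (8.5 − 3.5)/4 = 1.25.
Midpoints: 4.125, 5.375, 6.625, 7.875.
h(4.125) = 16.625, h(5.375) = 22.875, h(6.625) = 29.125, h(7.875) = 35.375.
Sum = Δx · [h(4.125) + h(5.375) + h(6.625) + h(7.875)].
Sum = 130.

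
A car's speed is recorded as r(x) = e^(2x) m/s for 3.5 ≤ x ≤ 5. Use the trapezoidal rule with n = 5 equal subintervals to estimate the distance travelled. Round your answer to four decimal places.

Δx = (5 − 3.5)/5 = 0.3.
r(3.5) ≈ 1096.6332, r(3.8) ≈ 1998.1959, r(4.1) ≈ 3640.9503, r(4.4) ≈ 6634.2440, r(4.7) ≈ 12088.3807, r(5) ≈ 22026.4658.
T_5 = (Δx/2)·[r(x_0) + 2r(x_1) + ... + 2r(x_{4}) + r(x_5)].
Sum ≈ 10776.9961.

10776.9961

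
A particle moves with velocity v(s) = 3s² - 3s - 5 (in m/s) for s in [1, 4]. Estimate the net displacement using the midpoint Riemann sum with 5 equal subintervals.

25.23

Δs = (4 − 1)/5 = 0.6.
Midpoints: 1.3, 1.9, 2.5, 3.1, 3.7.
v(1.3) = -3.83, v(1.9) = 0.13, v(2.5) = 6.25, v(3.1) = 14.53, v(3.7) = 24.97.
Sum = Δs · [v(1.3) + v(1.9) + v(2.5) + v(3.1) + v(3.7)].
Sum = 25.23.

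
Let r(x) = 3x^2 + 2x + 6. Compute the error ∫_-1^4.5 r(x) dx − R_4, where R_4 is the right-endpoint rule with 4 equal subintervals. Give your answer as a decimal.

Exact integral: ∫_-1^4.5 r(x) dx = 144.375.
R_4 = 196.83984375.
Error = 144.375 − 196.83984375 = -52.46484375.

-52.46484375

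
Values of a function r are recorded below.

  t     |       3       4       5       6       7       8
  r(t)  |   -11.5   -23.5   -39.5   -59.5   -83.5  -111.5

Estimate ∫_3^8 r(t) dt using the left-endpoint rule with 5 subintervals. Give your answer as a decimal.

Δt = 1.
Sum = 1·[(-11.5) + (-23.5) + (-39.5) + (-59.5) + (-83.5)] = -217.5.

-217.5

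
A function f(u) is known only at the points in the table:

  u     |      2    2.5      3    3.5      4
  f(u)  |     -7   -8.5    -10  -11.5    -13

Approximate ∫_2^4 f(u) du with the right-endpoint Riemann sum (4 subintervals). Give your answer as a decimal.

Δu = 0.5.
Sum = 0.5·[(-8.5) + (-10) + (-11.5) + (-13)] = -21.5.

-21.5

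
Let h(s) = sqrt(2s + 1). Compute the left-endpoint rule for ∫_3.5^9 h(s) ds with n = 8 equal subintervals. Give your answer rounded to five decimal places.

19.53290

Δs = (9 − 3.5)/8 = 0.6875.
Left endpoints: 3.5, 4.1875, 4.875, 5.5625, 6.25, 6.9375, 7.625, 8.3125.
h(3.5) ≈ 2.82843, h(4.1875) ≈ 3.06186, h(4.875) ≈ 3.27872, h(5.5625) ≈ 3.48210, h(6.25) ≈ 3.67423, h(6.9375) ≈ 3.85681, h(7.625) ≈ 4.03113, h(8.3125) ≈ 4.19821.
Sum = Δs · [h(3.5) + h(4.1875) + h(4.875) + ...].
Sum ≈ 19.53290.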